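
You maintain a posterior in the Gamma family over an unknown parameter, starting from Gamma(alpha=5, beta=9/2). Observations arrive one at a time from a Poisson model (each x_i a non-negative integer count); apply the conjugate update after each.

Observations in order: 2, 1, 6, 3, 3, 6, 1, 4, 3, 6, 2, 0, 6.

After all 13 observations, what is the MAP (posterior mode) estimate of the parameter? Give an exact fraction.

obs 1: x=2 → posterior Gamma(7, 11/2)
obs 2: x=1 → posterior Gamma(8, 13/2)
obs 3: x=6 → posterior Gamma(14, 15/2)
obs 4: x=3 → posterior Gamma(17, 17/2)
obs 5: x=3 → posterior Gamma(20, 19/2)
obs 6: x=6 → posterior Gamma(26, 21/2)
obs 7: x=1 → posterior Gamma(27, 23/2)
obs 8: x=4 → posterior Gamma(31, 25/2)
obs 9: x=3 → posterior Gamma(34, 27/2)
obs 10: x=6 → posterior Gamma(40, 29/2)
obs 11: x=2 → posterior Gamma(42, 31/2)
obs 12: x=0 → posterior Gamma(42, 33/2)
obs 13: x=6 → posterior Gamma(48, 35/2)

94/35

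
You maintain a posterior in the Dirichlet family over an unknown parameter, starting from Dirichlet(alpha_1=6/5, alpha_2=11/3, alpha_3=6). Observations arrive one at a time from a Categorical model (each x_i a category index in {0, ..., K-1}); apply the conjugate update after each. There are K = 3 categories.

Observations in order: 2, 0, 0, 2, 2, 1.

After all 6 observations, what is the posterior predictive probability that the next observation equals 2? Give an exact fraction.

obs 1: x=2 → posterior Dirichlet(6/5, 11/3, 7)
obs 2: x=0 → posterior Dirichlet(11/5, 11/3, 7)
obs 3: x=0 → posterior Dirichlet(16/5, 11/3, 7)
obs 4: x=2 → posterior Dirichlet(16/5, 11/3, 8)
obs 5: x=2 → posterior Dirichlet(16/5, 11/3, 9)
obs 6: x=1 → posterior Dirichlet(16/5, 14/3, 9)

135/253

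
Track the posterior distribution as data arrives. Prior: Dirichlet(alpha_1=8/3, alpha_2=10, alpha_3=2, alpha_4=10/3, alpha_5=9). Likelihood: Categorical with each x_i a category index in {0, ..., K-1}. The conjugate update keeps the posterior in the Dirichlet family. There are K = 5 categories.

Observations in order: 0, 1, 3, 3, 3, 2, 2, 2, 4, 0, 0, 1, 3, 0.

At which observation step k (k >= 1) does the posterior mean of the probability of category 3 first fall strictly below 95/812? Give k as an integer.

k = 2

obs 1: x=0 → posterior Dirichlet(11/3, 10, 2, 10/3, 9)
obs 2: x=1 → posterior Dirichlet(11/3, 11, 2, 10/3, 9)
obs 3: x=3 → posterior Dirichlet(11/3, 11, 2, 13/3, 9)
obs 4: x=3 → posterior Dirichlet(11/3, 11, 2, 16/3, 9)
obs 5: x=3 → posterior Dirichlet(11/3, 11, 2, 19/3, 9)
obs 6: x=2 → posterior Dirichlet(11/3, 11, 3, 19/3, 9)
obs 7: x=2 → posterior Dirichlet(11/3, 11, 4, 19/3, 9)
obs 8: x=2 → posterior Dirichlet(11/3, 11, 5, 19/3, 9)
obs 9: x=4 → posterior Dirichlet(11/3, 11, 5, 19/3, 10)
obs 10: x=0 → posterior Dirichlet(14/3, 11, 5, 19/3, 10)
obs 11: x=0 → posterior Dirichlet(17/3, 11, 5, 19/3, 10)
obs 12: x=1 → posterior Dirichlet(17/3, 12, 5, 19/3, 10)
obs 13: x=3 → posterior Dirichlet(17/3, 12, 5, 22/3, 10)
obs 14: x=0 → posterior Dirichlet(20/3, 12, 5, 22/3, 10)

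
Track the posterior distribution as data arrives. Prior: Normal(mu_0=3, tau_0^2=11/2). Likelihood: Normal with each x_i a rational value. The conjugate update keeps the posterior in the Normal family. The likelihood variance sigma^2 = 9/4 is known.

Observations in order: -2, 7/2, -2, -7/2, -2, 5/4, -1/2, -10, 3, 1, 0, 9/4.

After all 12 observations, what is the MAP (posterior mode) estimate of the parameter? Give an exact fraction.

-57/91

obs 1: x=-2 → posterior Normal(-17/31, 99/62)
obs 2: x=7/2 → posterior Normal(60/53, 99/106)
obs 3: x=-2 → posterior Normal(16/75, 33/50)
obs 4: x=-7/2 → posterior Normal(-61/97, 99/194)
obs 5: x=-2 → posterior Normal(-15/17, 99/238)
obs 6: x=5/4 → posterior Normal(-155/282, 33/94)
obs 7: x=-1/2 → posterior Normal(-177/326, 99/326)
obs 8: x=-10 → posterior Normal(-617/370, 99/370)
obs 9: x=3 → posterior Normal(-485/414, 11/46)
obs 10: x=1 → posterior Normal(-441/458, 99/458)
obs 11: x=0 → posterior Normal(-441/502, 99/502)
obs 12: x=9/4 → posterior Normal(-57/91, 33/182)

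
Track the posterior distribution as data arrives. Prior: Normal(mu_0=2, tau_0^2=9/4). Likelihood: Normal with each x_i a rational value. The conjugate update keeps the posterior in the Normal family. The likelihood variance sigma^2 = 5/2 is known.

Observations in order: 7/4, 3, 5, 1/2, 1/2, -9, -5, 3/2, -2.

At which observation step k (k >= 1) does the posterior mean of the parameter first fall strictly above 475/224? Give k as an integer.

obs 1: x=7/4 → posterior Normal(143/76, 45/38)
obs 2: x=3 → posterior Normal(251/112, 45/56)
obs 3: x=5 → posterior Normal(431/148, 45/74)
obs 4: x=1/2 → posterior Normal(449/184, 45/92)
obs 5: x=1/2 → posterior Normal(467/220, 9/22)
obs 6: x=-9 → posterior Normal(143/256, 45/128)
obs 7: x=-5 → posterior Normal(-37/292, 45/146)
obs 8: x=3/2 → posterior Normal(17/328, 45/164)
obs 9: x=-2 → posterior Normal(-55/364, 45/182)

k = 2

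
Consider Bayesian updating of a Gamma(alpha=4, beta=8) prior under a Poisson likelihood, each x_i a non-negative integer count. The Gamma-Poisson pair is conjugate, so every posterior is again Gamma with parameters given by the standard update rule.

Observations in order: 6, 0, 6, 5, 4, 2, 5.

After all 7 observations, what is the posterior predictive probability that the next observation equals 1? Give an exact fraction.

obs 1: x=6 → posterior Gamma(10, 9)
obs 2: x=0 → posterior Gamma(10, 10)
obs 3: x=6 → posterior Gamma(16, 11)
obs 4: x=5 → posterior Gamma(21, 12)
obs 5: x=4 → posterior Gamma(25, 13)
obs 6: x=2 → posterior Gamma(27, 14)
obs 7: x=5 → posterior Gamma(32, 15)

43143988327398919500410556793212890625/170141183460469231731687303715884105728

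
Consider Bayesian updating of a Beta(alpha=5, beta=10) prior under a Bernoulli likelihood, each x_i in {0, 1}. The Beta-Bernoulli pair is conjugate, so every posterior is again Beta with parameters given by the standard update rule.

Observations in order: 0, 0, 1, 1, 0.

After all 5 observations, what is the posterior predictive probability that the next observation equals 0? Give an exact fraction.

13/20

obs 1: x=0 → posterior Beta(5, 11)
obs 2: x=0 → posterior Beta(5, 12)
obs 3: x=1 → posterior Beta(6, 12)
obs 4: x=1 → posterior Beta(7, 12)
obs 5: x=0 → posterior Beta(7, 13)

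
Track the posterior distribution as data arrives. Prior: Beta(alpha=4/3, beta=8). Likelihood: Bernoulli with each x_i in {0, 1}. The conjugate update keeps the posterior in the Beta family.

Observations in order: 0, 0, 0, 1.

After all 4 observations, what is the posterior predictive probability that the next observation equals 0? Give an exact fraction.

obs 1: x=0 → posterior Beta(4/3, 9)
obs 2: x=0 → posterior Beta(4/3, 10)
obs 3: x=0 → posterior Beta(4/3, 11)
obs 4: x=1 → posterior Beta(7/3, 11)

33/40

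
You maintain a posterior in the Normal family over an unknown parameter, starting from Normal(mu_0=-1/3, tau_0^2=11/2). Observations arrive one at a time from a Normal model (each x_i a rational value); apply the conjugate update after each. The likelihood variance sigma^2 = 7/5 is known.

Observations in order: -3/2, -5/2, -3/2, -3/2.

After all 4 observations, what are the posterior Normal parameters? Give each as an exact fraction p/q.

obs 1: x=-3/2 → posterior Normal(-523/414, 77/69)
obs 2: x=-5/2 → posterior Normal(-337/186, 77/124)
obs 3: x=-3/2 → posterior Normal(-1843/1074, 77/179)
obs 4: x=-3/2 → posterior Normal(-1169/702, 77/234)

mu_0=-1169/702, tau_0^2=77/234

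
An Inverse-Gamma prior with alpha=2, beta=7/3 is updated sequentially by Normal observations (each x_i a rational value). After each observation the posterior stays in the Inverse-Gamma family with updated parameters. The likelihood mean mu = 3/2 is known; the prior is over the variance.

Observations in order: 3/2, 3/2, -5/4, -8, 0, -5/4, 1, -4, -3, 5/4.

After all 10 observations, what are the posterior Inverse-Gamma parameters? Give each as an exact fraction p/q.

obs 1: x=3/2 → posterior Inverse-Gamma(5/2, 7/3)
obs 2: x=3/2 → posterior Inverse-Gamma(3, 7/3)
obs 3: x=-5/4 → posterior Inverse-Gamma(7/2, 587/96)
obs 4: x=-8 → posterior Inverse-Gamma(4, 4919/96)
obs 5: x=0 → posterior Inverse-Gamma(9/2, 5027/96)
obs 6: x=-5/4 → posterior Inverse-Gamma(5, 2695/48)
obs 7: x=1 → posterior Inverse-Gamma(11/2, 2701/48)
obs 8: x=-4 → posterior Inverse-Gamma(6, 3427/48)
obs 9: x=-3 → posterior Inverse-Gamma(13/2, 3913/48)
obs 10: x=5/4 → posterior Inverse-Gamma(7, 7829/96)

alpha=7, beta=7829/96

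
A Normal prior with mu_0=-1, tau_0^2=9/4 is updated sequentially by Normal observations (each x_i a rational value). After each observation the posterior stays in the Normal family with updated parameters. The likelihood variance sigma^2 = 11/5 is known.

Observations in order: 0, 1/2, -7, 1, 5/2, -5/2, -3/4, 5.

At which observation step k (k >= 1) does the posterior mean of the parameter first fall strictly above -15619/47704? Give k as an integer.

obs 1: x=0 → posterior Normal(-44/89, 99/89)
obs 2: x=1/2 → posterior Normal(-43/268, 99/134)
obs 3: x=-7 → posterior Normal(-673/358, 99/179)
obs 4: x=1 → posterior Normal(-583/448, 99/224)
obs 5: x=5/2 → posterior Normal(-179/269, 99/269)
obs 6: x=-5/2 → posterior Normal(-583/628, 99/314)
obs 7: x=-3/4 → posterior Normal(-1301/1436, 99/359)
obs 8: x=5 → posterior Normal(-401/1616, 99/404)

k = 2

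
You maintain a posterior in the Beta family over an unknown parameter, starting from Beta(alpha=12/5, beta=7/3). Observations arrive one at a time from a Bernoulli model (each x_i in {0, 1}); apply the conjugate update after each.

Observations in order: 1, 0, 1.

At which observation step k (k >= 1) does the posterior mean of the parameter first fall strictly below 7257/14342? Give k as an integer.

k = 2

obs 1: x=1 → posterior Beta(17/5, 7/3)
obs 2: x=0 → posterior Beta(17/5, 10/3)
obs 3: x=1 → posterior Beta(22/5, 10/3)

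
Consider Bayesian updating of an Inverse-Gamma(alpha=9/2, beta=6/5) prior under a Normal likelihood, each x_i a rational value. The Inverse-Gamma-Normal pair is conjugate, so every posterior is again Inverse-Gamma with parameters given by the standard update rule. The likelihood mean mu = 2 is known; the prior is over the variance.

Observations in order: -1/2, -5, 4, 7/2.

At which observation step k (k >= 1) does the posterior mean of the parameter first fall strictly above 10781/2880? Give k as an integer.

k = 2

obs 1: x=-1/2 → posterior Inverse-Gamma(5, 173/40)
obs 2: x=-5 → posterior Inverse-Gamma(11/2, 1153/40)
obs 3: x=4 → posterior Inverse-Gamma(6, 1233/40)
obs 4: x=7/2 → posterior Inverse-Gamma(13/2, 639/20)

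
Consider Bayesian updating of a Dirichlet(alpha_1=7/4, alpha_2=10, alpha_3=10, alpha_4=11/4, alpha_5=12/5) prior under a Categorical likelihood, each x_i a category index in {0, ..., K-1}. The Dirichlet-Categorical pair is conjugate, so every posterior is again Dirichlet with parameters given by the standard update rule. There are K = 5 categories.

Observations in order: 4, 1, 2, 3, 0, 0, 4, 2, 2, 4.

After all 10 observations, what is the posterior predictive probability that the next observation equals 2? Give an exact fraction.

130/369

obs 1: x=4 → posterior Dirichlet(7/4, 10, 10, 11/4, 17/5)
obs 2: x=1 → posterior Dirichlet(7/4, 11, 10, 11/4, 17/5)
obs 3: x=2 → posterior Dirichlet(7/4, 11, 11, 11/4, 17/5)
obs 4: x=3 → posterior Dirichlet(7/4, 11, 11, 15/4, 17/5)
obs 5: x=0 → posterior Dirichlet(11/4, 11, 11, 15/4, 17/5)
obs 6: x=0 → posterior Dirichlet(15/4, 11, 11, 15/4, 17/5)
obs 7: x=4 → posterior Dirichlet(15/4, 11, 11, 15/4, 22/5)
obs 8: x=2 → posterior Dirichlet(15/4, 11, 12, 15/4, 22/5)
obs 9: x=2 → posterior Dirichlet(15/4, 11, 13, 15/4, 22/5)
obs 10: x=4 → posterior Dirichlet(15/4, 11, 13, 15/4, 27/5)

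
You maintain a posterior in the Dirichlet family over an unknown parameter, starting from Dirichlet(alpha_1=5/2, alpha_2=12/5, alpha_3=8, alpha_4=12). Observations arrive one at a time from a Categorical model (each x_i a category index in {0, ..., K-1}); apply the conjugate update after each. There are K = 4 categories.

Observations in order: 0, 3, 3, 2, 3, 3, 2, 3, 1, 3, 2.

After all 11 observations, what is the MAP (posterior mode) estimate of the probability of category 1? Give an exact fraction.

24/319

obs 1: x=0 → posterior Dirichlet(7/2, 12/5, 8, 12)
obs 2: x=3 → posterior Dirichlet(7/2, 12/5, 8, 13)
obs 3: x=3 → posterior Dirichlet(7/2, 12/5, 8, 14)
obs 4: x=2 → posterior Dirichlet(7/2, 12/5, 9, 14)
obs 5: x=3 → posterior Dirichlet(7/2, 12/5, 9, 15)
obs 6: x=3 → posterior Dirichlet(7/2, 12/5, 9, 16)
obs 7: x=2 → posterior Dirichlet(7/2, 12/5, 10, 16)
obs 8: x=3 → posterior Dirichlet(7/2, 12/5, 10, 17)
obs 9: x=1 → posterior Dirichlet(7/2, 17/5, 10, 17)
obs 10: x=3 → posterior Dirichlet(7/2, 17/5, 10, 18)
obs 11: x=2 → posterior Dirichlet(7/2, 17/5, 11, 18)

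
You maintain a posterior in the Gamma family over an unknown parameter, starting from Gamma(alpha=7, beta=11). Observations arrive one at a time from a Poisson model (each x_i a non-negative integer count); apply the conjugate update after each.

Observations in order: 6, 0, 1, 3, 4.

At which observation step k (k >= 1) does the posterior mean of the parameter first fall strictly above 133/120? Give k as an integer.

k = 4

obs 1: x=6 → posterior Gamma(13, 12)
obs 2: x=0 → posterior Gamma(13, 13)
obs 3: x=1 → posterior Gamma(14, 14)
obs 4: x=3 → posterior Gamma(17, 15)
obs 5: x=4 → posterior Gamma(21, 16)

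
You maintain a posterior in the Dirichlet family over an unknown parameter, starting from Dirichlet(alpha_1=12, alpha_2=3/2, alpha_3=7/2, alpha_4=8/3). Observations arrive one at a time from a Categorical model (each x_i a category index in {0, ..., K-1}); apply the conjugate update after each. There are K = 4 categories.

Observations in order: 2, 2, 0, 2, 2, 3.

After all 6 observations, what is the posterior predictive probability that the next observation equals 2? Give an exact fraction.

45/154

obs 1: x=2 → posterior Dirichlet(12, 3/2, 9/2, 8/3)
obs 2: x=2 → posterior Dirichlet(12, 3/2, 11/2, 8/3)
obs 3: x=0 → posterior Dirichlet(13, 3/2, 11/2, 8/3)
obs 4: x=2 → posterior Dirichlet(13, 3/2, 13/2, 8/3)
obs 5: x=2 → posterior Dirichlet(13, 3/2, 15/2, 8/3)
obs 6: x=3 → posterior Dirichlet(13, 3/2, 15/2, 11/3)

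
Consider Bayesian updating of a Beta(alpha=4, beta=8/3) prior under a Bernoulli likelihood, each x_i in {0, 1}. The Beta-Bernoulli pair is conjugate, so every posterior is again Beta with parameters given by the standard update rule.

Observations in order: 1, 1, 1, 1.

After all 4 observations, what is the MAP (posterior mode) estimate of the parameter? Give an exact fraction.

21/26

obs 1: x=1 → posterior Beta(5, 8/3)
obs 2: x=1 → posterior Beta(6, 8/3)
obs 3: x=1 → posterior Beta(7, 8/3)
obs 4: x=1 → posterior Beta(8, 8/3)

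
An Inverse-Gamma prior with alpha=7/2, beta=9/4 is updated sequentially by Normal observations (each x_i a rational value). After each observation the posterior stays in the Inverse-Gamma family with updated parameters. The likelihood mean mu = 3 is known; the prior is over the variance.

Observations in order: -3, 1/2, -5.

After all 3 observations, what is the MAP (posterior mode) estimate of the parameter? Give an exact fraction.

obs 1: x=-3 → posterior Inverse-Gamma(4, 81/4)
obs 2: x=1/2 → posterior Inverse-Gamma(9/2, 187/8)
obs 3: x=-5 → posterior Inverse-Gamma(5, 443/8)

443/48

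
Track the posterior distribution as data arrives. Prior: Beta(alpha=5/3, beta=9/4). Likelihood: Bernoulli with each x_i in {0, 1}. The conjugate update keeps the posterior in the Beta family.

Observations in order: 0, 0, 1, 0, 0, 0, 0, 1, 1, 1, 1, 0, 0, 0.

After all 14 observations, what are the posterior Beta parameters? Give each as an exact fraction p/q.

obs 1: x=0 → posterior Beta(5/3, 13/4)
obs 2: x=0 → posterior Beta(5/3, 17/4)
obs 3: x=1 → posterior Beta(8/3, 17/4)
obs 4: x=0 → posterior Beta(8/3, 21/4)
obs 5: x=0 → posterior Beta(8/3, 25/4)
obs 6: x=0 → posterior Beta(8/3, 29/4)
obs 7: x=0 → posterior Beta(8/3, 33/4)
obs 8: x=1 → posterior Beta(11/3, 33/4)
obs 9: x=1 → posterior Beta(14/3, 33/4)
obs 10: x=1 → posterior Beta(17/3, 33/4)
obs 11: x=1 → posterior Beta(20/3, 33/4)
obs 12: x=0 → posterior Beta(20/3, 37/4)
obs 13: x=0 → posterior Beta(20/3, 41/4)
obs 14: x=0 → posterior Beta(20/3, 45/4)

alpha=20/3, beta=45/4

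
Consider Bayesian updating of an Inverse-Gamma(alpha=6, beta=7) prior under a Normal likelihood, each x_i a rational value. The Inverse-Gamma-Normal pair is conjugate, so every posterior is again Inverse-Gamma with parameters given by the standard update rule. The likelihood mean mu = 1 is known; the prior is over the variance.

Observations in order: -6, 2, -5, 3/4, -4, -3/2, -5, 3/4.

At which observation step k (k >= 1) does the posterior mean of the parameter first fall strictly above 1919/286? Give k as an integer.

obs 1: x=-6 → posterior Inverse-Gamma(13/2, 63/2)
obs 2: x=2 → posterior Inverse-Gamma(7, 32)
obs 3: x=-5 → posterior Inverse-Gamma(15/2, 50)
obs 4: x=3/4 → posterior Inverse-Gamma(8, 1601/32)
obs 5: x=-4 → posterior Inverse-Gamma(17/2, 2001/32)
obs 6: x=-3/2 → posterior Inverse-Gamma(9, 2101/32)
obs 7: x=-5 → posterior Inverse-Gamma(19/2, 2677/32)
obs 8: x=3/4 → posterior Inverse-Gamma(10, 1339/16)

k = 3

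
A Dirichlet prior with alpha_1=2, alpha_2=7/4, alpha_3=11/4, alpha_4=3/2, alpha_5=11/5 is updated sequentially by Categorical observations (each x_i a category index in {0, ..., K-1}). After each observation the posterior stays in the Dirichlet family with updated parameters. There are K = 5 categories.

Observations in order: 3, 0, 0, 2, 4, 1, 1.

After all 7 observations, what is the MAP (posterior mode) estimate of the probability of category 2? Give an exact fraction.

55/244

obs 1: x=3 → posterior Dirichlet(2, 7/4, 11/4, 5/2, 11/5)
obs 2: x=0 → posterior Dirichlet(3, 7/4, 11/4, 5/2, 11/5)
obs 3: x=0 → posterior Dirichlet(4, 7/4, 11/4, 5/2, 11/5)
obs 4: x=2 → posterior Dirichlet(4, 7/4, 15/4, 5/2, 11/5)
obs 5: x=4 → posterior Dirichlet(4, 7/4, 15/4, 5/2, 16/5)
obs 6: x=1 → posterior Dirichlet(4, 11/4, 15/4, 5/2, 16/5)
obs 7: x=1 → posterior Dirichlet(4, 15/4, 15/4, 5/2, 16/5)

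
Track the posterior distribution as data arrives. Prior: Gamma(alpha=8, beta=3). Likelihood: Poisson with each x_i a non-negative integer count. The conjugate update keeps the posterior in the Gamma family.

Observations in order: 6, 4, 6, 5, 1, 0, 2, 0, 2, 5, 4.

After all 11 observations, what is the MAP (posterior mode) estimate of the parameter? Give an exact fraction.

3

obs 1: x=6 → posterior Gamma(14, 4)
obs 2: x=4 → posterior Gamma(18, 5)
obs 3: x=6 → posterior Gamma(24, 6)
obs 4: x=5 → posterior Gamma(29, 7)
obs 5: x=1 → posterior Gamma(30, 8)
obs 6: x=0 → posterior Gamma(30, 9)
obs 7: x=2 → posterior Gamma(32, 10)
obs 8: x=0 → posterior Gamma(32, 11)
obs 9: x=2 → posterior Gamma(34, 12)
obs 10: x=5 → posterior Gamma(39, 13)
obs 11: x=4 → posterior Gamma(43, 14)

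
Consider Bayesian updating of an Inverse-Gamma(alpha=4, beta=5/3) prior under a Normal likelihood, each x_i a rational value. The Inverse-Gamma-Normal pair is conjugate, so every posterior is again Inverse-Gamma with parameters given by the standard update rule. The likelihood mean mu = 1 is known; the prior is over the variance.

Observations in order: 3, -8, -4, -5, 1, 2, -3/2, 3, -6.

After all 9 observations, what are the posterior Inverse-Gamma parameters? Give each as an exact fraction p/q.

obs 1: x=3 → posterior Inverse-Gamma(9/2, 11/3)
obs 2: x=-8 → posterior Inverse-Gamma(5, 265/6)
obs 3: x=-4 → posterior Inverse-Gamma(11/2, 170/3)
obs 4: x=-5 → posterior Inverse-Gamma(6, 224/3)
obs 5: x=1 → posterior Inverse-Gamma(13/2, 224/3)
obs 6: x=2 → posterior Inverse-Gamma(7, 451/6)
obs 7: x=-3/2 → posterior Inverse-Gamma(15/2, 1879/24)
obs 8: x=3 → posterior Inverse-Gamma(8, 1927/24)
obs 9: x=-6 → posterior Inverse-Gamma(17/2, 2515/24)

alpha=17/2, beta=2515/24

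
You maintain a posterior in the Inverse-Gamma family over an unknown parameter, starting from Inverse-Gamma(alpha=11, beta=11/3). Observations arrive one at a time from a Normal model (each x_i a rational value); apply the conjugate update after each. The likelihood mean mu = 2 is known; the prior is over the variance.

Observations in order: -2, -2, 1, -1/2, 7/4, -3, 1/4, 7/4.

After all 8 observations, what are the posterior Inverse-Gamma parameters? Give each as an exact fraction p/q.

alpha=15, beta=3589/96

obs 1: x=-2 → posterior Inverse-Gamma(23/2, 35/3)
obs 2: x=-2 → posterior Inverse-Gamma(12, 59/3)
obs 3: x=1 → posterior Inverse-Gamma(25/2, 121/6)
obs 4: x=-1/2 → posterior Inverse-Gamma(13, 559/24)
obs 5: x=7/4 → posterior Inverse-Gamma(27/2, 2239/96)
obs 6: x=-3 → posterior Inverse-Gamma(14, 3439/96)
obs 7: x=1/4 → posterior Inverse-Gamma(29/2, 1793/48)
obs 8: x=7/4 → posterior Inverse-Gamma(15, 3589/96)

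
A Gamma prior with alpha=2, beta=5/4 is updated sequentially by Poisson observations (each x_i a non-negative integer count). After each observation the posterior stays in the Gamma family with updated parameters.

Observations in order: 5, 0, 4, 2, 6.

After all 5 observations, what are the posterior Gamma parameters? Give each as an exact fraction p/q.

obs 1: x=5 → posterior Gamma(7, 9/4)
obs 2: x=0 → posterior Gamma(7, 13/4)
obs 3: x=4 → posterior Gamma(11, 17/4)
obs 4: x=2 → posterior Gamma(13, 21/4)
obs 5: x=6 → posterior Gamma(19, 25/4)

alpha=19, beta=25/4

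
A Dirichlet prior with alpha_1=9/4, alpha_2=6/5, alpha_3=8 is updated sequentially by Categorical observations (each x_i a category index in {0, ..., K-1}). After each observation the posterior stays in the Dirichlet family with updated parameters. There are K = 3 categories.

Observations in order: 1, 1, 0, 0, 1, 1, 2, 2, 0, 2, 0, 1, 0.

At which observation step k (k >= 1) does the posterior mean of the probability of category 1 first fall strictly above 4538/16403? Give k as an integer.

obs 1: x=1 → posterior Dirichlet(9/4, 11/5, 8)
obs 2: x=1 → posterior Dirichlet(9/4, 16/5, 8)
obs 3: x=0 → posterior Dirichlet(13/4, 16/5, 8)
obs 4: x=0 → posterior Dirichlet(17/4, 16/5, 8)
obs 5: x=1 → posterior Dirichlet(17/4, 21/5, 8)
obs 6: x=1 → posterior Dirichlet(17/4, 26/5, 8)
obs 7: x=2 → posterior Dirichlet(17/4, 26/5, 9)
obs 8: x=2 → posterior Dirichlet(17/4, 26/5, 10)
obs 9: x=0 → posterior Dirichlet(21/4, 26/5, 10)
obs 10: x=2 → posterior Dirichlet(21/4, 26/5, 11)
obs 11: x=0 → posterior Dirichlet(25/4, 26/5, 11)
obs 12: x=1 → posterior Dirichlet(25/4, 31/5, 11)
obs 13: x=0 → posterior Dirichlet(29/4, 31/5, 11)

k = 6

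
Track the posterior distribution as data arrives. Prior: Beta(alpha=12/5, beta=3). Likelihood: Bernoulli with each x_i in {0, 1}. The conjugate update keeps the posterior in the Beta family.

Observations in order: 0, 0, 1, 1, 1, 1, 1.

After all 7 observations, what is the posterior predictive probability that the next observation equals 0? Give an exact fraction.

25/62

obs 1: x=0 → posterior Beta(12/5, 4)
obs 2: x=0 → posterior Beta(12/5, 5)
obs 3: x=1 → posterior Beta(17/5, 5)
obs 4: x=1 → posterior Beta(22/5, 5)
obs 5: x=1 → posterior Beta(27/5, 5)
obs 6: x=1 → posterior Beta(32/5, 5)
obs 7: x=1 → posterior Beta(37/5, 5)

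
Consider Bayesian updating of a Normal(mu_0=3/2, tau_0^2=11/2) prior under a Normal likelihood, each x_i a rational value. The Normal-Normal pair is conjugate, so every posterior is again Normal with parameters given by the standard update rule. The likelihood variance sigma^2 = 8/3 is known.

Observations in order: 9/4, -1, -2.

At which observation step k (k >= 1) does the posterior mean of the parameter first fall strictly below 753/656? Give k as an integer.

obs 1: x=9/4 → posterior Normal(393/196, 88/49)
obs 2: x=-1 → posterior Normal(261/328, 44/41)
obs 3: x=-2 → posterior Normal(-3/460, 88/115)

k = 2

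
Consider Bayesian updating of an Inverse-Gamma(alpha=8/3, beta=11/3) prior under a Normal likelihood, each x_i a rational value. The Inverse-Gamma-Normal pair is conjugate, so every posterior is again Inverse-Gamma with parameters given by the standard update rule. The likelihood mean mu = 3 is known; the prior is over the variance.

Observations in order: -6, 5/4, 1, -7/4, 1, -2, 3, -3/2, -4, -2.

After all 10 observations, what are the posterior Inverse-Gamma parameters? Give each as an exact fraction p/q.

alpha=23/3, beta=5789/48

obs 1: x=-6 → posterior Inverse-Gamma(19/6, 265/6)
obs 2: x=5/4 → posterior Inverse-Gamma(11/3, 4387/96)
obs 3: x=1 → posterior Inverse-Gamma(25/6, 4579/96)
obs 4: x=-7/4 → posterior Inverse-Gamma(14/3, 2831/48)
obs 5: x=1 → posterior Inverse-Gamma(31/6, 2927/48)
obs 6: x=-2 → posterior Inverse-Gamma(17/3, 3527/48)
obs 7: x=3 → posterior Inverse-Gamma(37/6, 3527/48)
obs 8: x=-3/2 → posterior Inverse-Gamma(20/3, 4013/48)
obs 9: x=-4 → posterior Inverse-Gamma(43/6, 5189/48)
obs 10: x=-2 → posterior Inverse-Gamma(23/3, 5789/48)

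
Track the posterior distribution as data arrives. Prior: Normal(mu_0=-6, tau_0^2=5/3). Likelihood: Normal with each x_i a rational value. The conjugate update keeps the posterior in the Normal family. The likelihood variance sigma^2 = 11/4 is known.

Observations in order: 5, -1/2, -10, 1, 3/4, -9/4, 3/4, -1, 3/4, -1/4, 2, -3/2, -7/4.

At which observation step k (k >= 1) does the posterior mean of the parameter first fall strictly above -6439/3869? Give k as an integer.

obs 1: x=5 → posterior Normal(-98/53, 55/53)
obs 2: x=-1/2 → posterior Normal(-108/73, 55/73)
obs 3: x=-10 → posterior Normal(-308/93, 55/93)
obs 4: x=1 → posterior Normal(-288/113, 55/113)
obs 5: x=3/4 → posterior Normal(-39/19, 55/133)
obs 6: x=-9/4 → posterior Normal(-106/51, 55/153)
obs 7: x=3/4 → posterior Normal(-303/173, 55/173)
obs 8: x=-1 → posterior Normal(-323/193, 55/193)
obs 9: x=3/4 → posterior Normal(-308/213, 55/213)
obs 10: x=-1/4 → posterior Normal(-313/233, 55/233)
obs 11: x=2 → posterior Normal(-273/253, 5/23)
obs 12: x=-3/2 → posterior Normal(-101/91, 55/273)
obs 13: x=-7/4 → posterior Normal(-338/293, 55/293)

k = 2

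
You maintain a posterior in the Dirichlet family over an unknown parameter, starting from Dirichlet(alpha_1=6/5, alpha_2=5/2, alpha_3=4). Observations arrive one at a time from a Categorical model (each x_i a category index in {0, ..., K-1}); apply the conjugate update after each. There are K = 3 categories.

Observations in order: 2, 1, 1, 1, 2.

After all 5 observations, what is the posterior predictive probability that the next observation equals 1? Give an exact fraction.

obs 1: x=2 → posterior Dirichlet(6/5, 5/2, 5)
obs 2: x=1 → posterior Dirichlet(6/5, 7/2, 5)
obs 3: x=1 → posterior Dirichlet(6/5, 9/2, 5)
obs 4: x=1 → posterior Dirichlet(6/5, 11/2, 5)
obs 5: x=2 → posterior Dirichlet(6/5, 11/2, 6)

55/127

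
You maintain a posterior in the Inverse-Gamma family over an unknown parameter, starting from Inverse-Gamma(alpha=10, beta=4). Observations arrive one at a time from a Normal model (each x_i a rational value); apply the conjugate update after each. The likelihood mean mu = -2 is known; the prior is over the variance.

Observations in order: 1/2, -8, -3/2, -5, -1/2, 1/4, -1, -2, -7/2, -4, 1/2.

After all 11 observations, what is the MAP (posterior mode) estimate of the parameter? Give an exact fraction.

obs 1: x=1/2 → posterior Inverse-Gamma(21/2, 57/8)
obs 2: x=-8 → posterior Inverse-Gamma(11, 201/8)
obs 3: x=-3/2 → posterior Inverse-Gamma(23/2, 101/4)
obs 4: x=-5 → posterior Inverse-Gamma(12, 119/4)
obs 5: x=-1/2 → posterior Inverse-Gamma(25/2, 247/8)
obs 6: x=1/4 → posterior Inverse-Gamma(13, 1069/32)
obs 7: x=-1 → posterior Inverse-Gamma(27/2, 1085/32)
obs 8: x=-2 → posterior Inverse-Gamma(14, 1085/32)
obs 9: x=-7/2 → posterior Inverse-Gamma(29/2, 1121/32)
obs 10: x=-4 → posterior Inverse-Gamma(15, 1185/32)
obs 11: x=1/2 → posterior Inverse-Gamma(31/2, 1285/32)

1285/528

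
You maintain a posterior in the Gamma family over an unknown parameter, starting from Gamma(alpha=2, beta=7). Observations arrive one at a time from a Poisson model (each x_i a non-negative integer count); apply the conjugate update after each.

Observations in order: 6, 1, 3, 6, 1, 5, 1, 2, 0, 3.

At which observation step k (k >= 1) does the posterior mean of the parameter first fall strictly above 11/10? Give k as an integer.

k = 3

obs 1: x=6 → posterior Gamma(8, 8)
obs 2: x=1 → posterior Gamma(9, 9)
obs 3: x=3 → posterior Gamma(12, 10)
obs 4: x=6 → posterior Gamma(18, 11)
obs 5: x=1 → posterior Gamma(19, 12)
obs 6: x=5 → posterior Gamma(24, 13)
obs 7: x=1 → posterior Gamma(25, 14)
obs 8: x=2 → posterior Gamma(27, 15)
obs 9: x=0 → posterior Gamma(27, 16)
obs 10: x=3 → posterior Gamma(30, 17)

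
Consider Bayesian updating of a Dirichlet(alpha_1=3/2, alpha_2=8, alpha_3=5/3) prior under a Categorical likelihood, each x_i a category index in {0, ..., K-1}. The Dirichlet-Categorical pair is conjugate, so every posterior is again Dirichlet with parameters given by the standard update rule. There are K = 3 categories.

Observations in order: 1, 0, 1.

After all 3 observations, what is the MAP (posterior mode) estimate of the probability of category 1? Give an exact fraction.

obs 1: x=1 → posterior Dirichlet(3/2, 9, 5/3)
obs 2: x=0 → posterior Dirichlet(5/2, 9, 5/3)
obs 3: x=1 → posterior Dirichlet(5/2, 10, 5/3)

54/67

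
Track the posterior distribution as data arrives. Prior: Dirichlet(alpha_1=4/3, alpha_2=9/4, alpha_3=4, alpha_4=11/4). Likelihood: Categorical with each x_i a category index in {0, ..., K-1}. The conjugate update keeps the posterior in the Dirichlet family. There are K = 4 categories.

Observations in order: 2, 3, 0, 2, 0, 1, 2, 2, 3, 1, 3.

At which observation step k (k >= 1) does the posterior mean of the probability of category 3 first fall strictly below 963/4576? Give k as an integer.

k = 8

obs 1: x=2 → posterior Dirichlet(4/3, 9/4, 5, 11/4)
obs 2: x=3 → posterior Dirichlet(4/3, 9/4, 5, 15/4)
obs 3: x=0 → posterior Dirichlet(7/3, 9/4, 5, 15/4)
obs 4: x=2 → posterior Dirichlet(7/3, 9/4, 6, 15/4)
obs 5: x=0 → posterior Dirichlet(10/3, 9/4, 6, 15/4)
obs 6: x=1 → posterior Dirichlet(10/3, 13/4, 6, 15/4)
obs 7: x=2 → posterior Dirichlet(10/3, 13/4, 7, 15/4)
obs 8: x=2 → posterior Dirichlet(10/3, 13/4, 8, 15/4)
obs 9: x=3 → posterior Dirichlet(10/3, 13/4, 8, 19/4)
obs 10: x=1 → posterior Dirichlet(10/3, 17/4, 8, 19/4)
obs 11: x=3 → posterior Dirichlet(10/3, 17/4, 8, 23/4)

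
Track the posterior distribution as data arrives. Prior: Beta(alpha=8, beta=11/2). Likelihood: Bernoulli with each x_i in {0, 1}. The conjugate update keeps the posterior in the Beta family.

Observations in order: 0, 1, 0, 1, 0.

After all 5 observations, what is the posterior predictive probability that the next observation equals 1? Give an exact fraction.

obs 1: x=0 → posterior Beta(8, 13/2)
obs 2: x=1 → posterior Beta(9, 13/2)
obs 3: x=0 → posterior Beta(9, 15/2)
obs 4: x=1 → posterior Beta(10, 15/2)
obs 5: x=0 → posterior Beta(10, 17/2)

20/37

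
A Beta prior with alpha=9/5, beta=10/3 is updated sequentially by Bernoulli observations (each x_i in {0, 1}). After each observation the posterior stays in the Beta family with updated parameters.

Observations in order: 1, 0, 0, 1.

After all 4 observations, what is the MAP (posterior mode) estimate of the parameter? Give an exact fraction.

obs 1: x=1 → posterior Beta(14/5, 10/3)
obs 2: x=0 → posterior Beta(14/5, 13/3)
obs 3: x=0 → posterior Beta(14/5, 16/3)
obs 4: x=1 → posterior Beta(19/5, 16/3)

42/107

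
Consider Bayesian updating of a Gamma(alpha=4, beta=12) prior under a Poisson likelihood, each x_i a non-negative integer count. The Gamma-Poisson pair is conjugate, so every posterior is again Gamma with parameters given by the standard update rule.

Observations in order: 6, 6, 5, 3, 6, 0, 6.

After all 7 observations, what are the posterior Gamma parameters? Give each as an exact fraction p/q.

alpha=36, beta=19

obs 1: x=6 → posterior Gamma(10, 13)
obs 2: x=6 → posterior Gamma(16, 14)
obs 3: x=5 → posterior Gamma(21, 15)
obs 4: x=3 → posterior Gamma(24, 16)
obs 5: x=6 → posterior Gamma(30, 17)
obs 6: x=0 → posterior Gamma(30, 18)
obs 7: x=6 → posterior Gamma(36, 19)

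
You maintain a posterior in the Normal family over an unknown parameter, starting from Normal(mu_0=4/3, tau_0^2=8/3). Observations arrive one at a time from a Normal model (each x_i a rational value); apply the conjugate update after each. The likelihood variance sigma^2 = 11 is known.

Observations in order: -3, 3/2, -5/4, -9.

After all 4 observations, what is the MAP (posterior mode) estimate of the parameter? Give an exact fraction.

obs 1: x=-3 → posterior Normal(20/41, 88/41)
obs 2: x=3/2 → posterior Normal(32/49, 88/49)
obs 3: x=-5/4 → posterior Normal(22/57, 88/57)
obs 4: x=-9 → posterior Normal(-10/13, 88/65)

-10/13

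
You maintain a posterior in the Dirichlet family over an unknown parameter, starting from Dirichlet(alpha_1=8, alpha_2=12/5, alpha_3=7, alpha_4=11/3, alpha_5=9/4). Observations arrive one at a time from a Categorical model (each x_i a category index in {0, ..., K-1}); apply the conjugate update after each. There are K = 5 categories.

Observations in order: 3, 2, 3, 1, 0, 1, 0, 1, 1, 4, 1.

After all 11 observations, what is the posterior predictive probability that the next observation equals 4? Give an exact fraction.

195/2059

obs 1: x=3 → posterior Dirichlet(8, 12/5, 7, 14/3, 9/4)
obs 2: x=2 → posterior Dirichlet(8, 12/5, 8, 14/3, 9/4)
obs 3: x=3 → posterior Dirichlet(8, 12/5, 8, 17/3, 9/4)
obs 4: x=1 → posterior Dirichlet(8, 17/5, 8, 17/3, 9/4)
obs 5: x=0 → posterior Dirichlet(9, 17/5, 8, 17/3, 9/4)
obs 6: x=1 → posterior Dirichlet(9, 22/5, 8, 17/3, 9/4)
obs 7: x=0 → posterior Dirichlet(10, 22/5, 8, 17/3, 9/4)
obs 8: x=1 → posterior Dirichlet(10, 27/5, 8, 17/3, 9/4)
obs 9: x=1 → posterior Dirichlet(10, 32/5, 8, 17/3, 9/4)
obs 10: x=4 → posterior Dirichlet(10, 32/5, 8, 17/3, 13/4)
obs 11: x=1 → posterior Dirichlet(10, 37/5, 8, 17/3, 13/4)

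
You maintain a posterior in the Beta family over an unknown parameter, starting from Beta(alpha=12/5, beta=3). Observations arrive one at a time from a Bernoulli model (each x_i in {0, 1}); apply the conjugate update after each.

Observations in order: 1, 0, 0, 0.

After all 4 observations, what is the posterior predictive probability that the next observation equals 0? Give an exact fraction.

30/47

obs 1: x=1 → posterior Beta(17/5, 3)
obs 2: x=0 → posterior Beta(17/5, 4)
obs 3: x=0 → posterior Beta(17/5, 5)
obs 4: x=0 → posterior Beta(17/5, 6)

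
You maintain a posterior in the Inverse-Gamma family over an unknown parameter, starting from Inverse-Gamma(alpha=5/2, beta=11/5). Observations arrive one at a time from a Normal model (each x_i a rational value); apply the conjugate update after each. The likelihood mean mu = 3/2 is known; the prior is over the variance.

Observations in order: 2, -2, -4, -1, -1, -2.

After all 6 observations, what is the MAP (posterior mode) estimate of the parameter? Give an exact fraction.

obs 1: x=2 → posterior Inverse-Gamma(3, 93/40)
obs 2: x=-2 → posterior Inverse-Gamma(7/2, 169/20)
obs 3: x=-4 → posterior Inverse-Gamma(4, 943/40)
obs 4: x=-1 → posterior Inverse-Gamma(9/2, 267/10)
obs 5: x=-1 → posterior Inverse-Gamma(5, 1193/40)
obs 6: x=-2 → posterior Inverse-Gamma(11/2, 719/20)

719/130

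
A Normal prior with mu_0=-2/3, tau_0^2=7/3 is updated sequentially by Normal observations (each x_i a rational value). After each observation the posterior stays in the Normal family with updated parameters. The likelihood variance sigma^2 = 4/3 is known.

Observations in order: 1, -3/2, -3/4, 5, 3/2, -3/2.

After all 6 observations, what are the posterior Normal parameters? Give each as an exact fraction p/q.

obs 1: x=1 → posterior Normal(13/33, 28/33)
obs 2: x=-3/2 → posterior Normal(-37/108, 14/27)
obs 3: x=-3/4 → posterior Normal(-137/300, 28/75)
obs 4: x=5 → posterior Normal(283/384, 7/24)
obs 5: x=3/2 → posterior Normal(409/468, 28/117)
obs 6: x=-3/2 → posterior Normal(283/552, 14/69)

mu_0=283/552, tau_0^2=14/69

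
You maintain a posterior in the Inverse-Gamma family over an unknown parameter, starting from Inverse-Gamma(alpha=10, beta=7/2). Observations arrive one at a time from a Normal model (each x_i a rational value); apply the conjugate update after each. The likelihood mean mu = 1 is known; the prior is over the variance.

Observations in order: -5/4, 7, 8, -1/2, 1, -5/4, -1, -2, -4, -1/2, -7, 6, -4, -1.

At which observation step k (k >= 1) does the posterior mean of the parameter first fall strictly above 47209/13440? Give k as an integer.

obs 1: x=-5/4 → posterior Inverse-Gamma(21/2, 193/32)
obs 2: x=7 → posterior Inverse-Gamma(11, 769/32)
obs 3: x=8 → posterior Inverse-Gamma(23/2, 1553/32)
obs 4: x=-1/2 → posterior Inverse-Gamma(12, 1589/32)
obs 5: x=1 → posterior Inverse-Gamma(25/2, 1589/32)
obs 6: x=-5/4 → posterior Inverse-Gamma(13, 835/16)
obs 7: x=-1 → posterior Inverse-Gamma(27/2, 867/16)
obs 8: x=-2 → posterior Inverse-Gamma(14, 939/16)
obs 9: x=-4 → posterior Inverse-Gamma(29/2, 1139/16)
obs 10: x=-1/2 → posterior Inverse-Gamma(15, 1157/16)
obs 11: x=-7 → posterior Inverse-Gamma(31/2, 1669/16)
obs 12: x=6 → posterior Inverse-Gamma(16, 1869/16)
obs 13: x=-4 → posterior Inverse-Gamma(33/2, 2069/16)
obs 14: x=-1 → posterior Inverse-Gamma(17, 2101/16)

k = 3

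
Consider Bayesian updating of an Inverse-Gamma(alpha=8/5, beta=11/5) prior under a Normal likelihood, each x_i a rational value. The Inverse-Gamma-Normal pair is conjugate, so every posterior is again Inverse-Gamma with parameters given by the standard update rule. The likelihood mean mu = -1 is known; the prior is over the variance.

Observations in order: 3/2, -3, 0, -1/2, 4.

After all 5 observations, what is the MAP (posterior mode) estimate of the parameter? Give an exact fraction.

obs 1: x=3/2 → posterior Inverse-Gamma(21/10, 213/40)
obs 2: x=-3 → posterior Inverse-Gamma(13/5, 293/40)
obs 3: x=0 → posterior Inverse-Gamma(31/10, 313/40)
obs 4: x=-1/2 → posterior Inverse-Gamma(18/5, 159/20)
obs 5: x=4 → posterior Inverse-Gamma(41/10, 409/20)

409/102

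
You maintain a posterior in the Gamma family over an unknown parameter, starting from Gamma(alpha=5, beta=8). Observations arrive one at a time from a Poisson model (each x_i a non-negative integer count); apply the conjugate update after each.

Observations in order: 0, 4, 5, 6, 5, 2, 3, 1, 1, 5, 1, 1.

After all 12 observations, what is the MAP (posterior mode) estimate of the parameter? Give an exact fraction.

obs 1: x=0 → posterior Gamma(5, 9)
obs 2: x=4 → posterior Gamma(9, 10)
obs 3: x=5 → posterior Gamma(14, 11)
obs 4: x=6 → posterior Gamma(20, 12)
obs 5: x=5 → posterior Gamma(25, 13)
obs 6: x=2 → posterior Gamma(27, 14)
obs 7: x=3 → posterior Gamma(30, 15)
obs 8: x=1 → posterior Gamma(31, 16)
obs 9: x=1 → posterior Gamma(32, 17)
obs 10: x=5 → posterior Gamma(37, 18)
obs 11: x=1 → posterior Gamma(38, 19)
obs 12: x=1 → posterior Gamma(39, 20)

19/10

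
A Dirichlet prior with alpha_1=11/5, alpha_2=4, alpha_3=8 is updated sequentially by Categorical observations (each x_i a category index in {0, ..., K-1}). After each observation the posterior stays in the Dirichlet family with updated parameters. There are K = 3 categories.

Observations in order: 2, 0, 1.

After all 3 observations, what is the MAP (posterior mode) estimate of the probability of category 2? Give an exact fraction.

40/71

obs 1: x=2 → posterior Dirichlet(11/5, 4, 9)
obs 2: x=0 → posterior Dirichlet(16/5, 4, 9)
obs 3: x=1 → posterior Dirichlet(16/5, 5, 9)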